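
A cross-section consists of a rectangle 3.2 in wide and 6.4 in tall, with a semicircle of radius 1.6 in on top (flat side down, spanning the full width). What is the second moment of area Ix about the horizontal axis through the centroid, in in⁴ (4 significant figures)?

Ix ≈ 121.2 in⁴

Treat the section as a set of non-overlapping primitives; coordinates are from the bounding-box lower-left.
Rectangular body: 3.2 × 6.4, A = 20.48 in², y = 3.2 in, Ī = 69.9051 in⁴.
Semicircular cap: semicircle r = 1.6, A = 4.02124 in², y = 7.07906 in, Ī = 0.719303 in⁴.
Centroid: ȳ = ΣA·y / ΣA = 3.83665 in.
Transfer each piece to the horizontal axis through the centroid using Ī + A·d² with d = y − 3.83665:
  rectangular body: d = -0.636647 in → contributes +78.206 in⁴
  semicircular cap: d = 3.24241 in → contributes +42.9956 in⁴
Total I = 121.202 in⁴.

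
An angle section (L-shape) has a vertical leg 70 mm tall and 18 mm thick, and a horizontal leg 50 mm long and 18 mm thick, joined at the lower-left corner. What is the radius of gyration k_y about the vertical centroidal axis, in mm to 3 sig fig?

Break the section into simple shapes (no overlaps), measuring from the bottom-left corner of the bounding box.
Vertical leg: 18 × 70, A = 1 260 mm², x = 9 mm, Ī = 34 020 mm⁴.
Horizontal leg (remainder): 32 × 18, A = 576 mm², x = 34 mm, Ī = 49 152 mm⁴.
Centroid: x̄ = ΣA·x / ΣA = 16.843 mm.
Transfer each piece to the vertical centroidal axis using Ī + A·d² with d = x − 16.843:
  vertical leg: d = -7.8431 mm → contributes +111 529 mm⁴
  horizontal leg (remainder): d = 17.157 mm → contributes +218 702 mm⁴
Total I = 330 231 mm⁴.
Radius of gyration: k = √(I/A) = √(330 231 / 1 836) = 13.411 mm.

k_y ≈ 13.4 mm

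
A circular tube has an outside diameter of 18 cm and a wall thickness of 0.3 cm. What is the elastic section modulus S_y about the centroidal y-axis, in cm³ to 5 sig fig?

S_y ≈ 72.608 cm³

Split into non-overlapping primitives; take the origin at the lower-left of the bounding box.
Outer circle: ⌀18, A = 254.469 cm², x = 9 cm, Ī = 5152.997 cm⁴.
Bore (subtracted): ⌀17.4, A = 237.7871 cm², x = 9 cm, Ī = 4499.527 cm⁴.
By symmetry the centroid is at mid-width, x̄ = 9 cm.
All pieces are centred on the centroidal y-axis, so I = ΣĪ (holes subtracted) = 653.47 cm⁴.
Extreme fibre distance c = 9 cm; S = I/c = 72.60778 cm³.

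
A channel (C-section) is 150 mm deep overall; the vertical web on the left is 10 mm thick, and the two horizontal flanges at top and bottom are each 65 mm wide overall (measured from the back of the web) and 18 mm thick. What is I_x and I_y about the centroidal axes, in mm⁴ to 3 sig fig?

I_x ≈ 1.15 × 10⁷ mm⁴, I_y ≈ 1.41 × 10⁶ mm⁴

Decompose the section into non-overlapping parts with the origin at the bottom-left of its bounding rectangle.
Web: 10 × 150, A = 1 500 mm², y = 75 mm, Ī = 2 812 500 mm⁴.
Top flange (beyond web): 55 × 18, A = 990 mm², y = 141 mm, Ī = 26 730 mm⁴.
Bottom flange (beyond web): 55 × 18, A = 990 mm², y = 9 mm, Ī = 26 730 mm⁴.
By symmetry the centroid is at mid-height, ȳ = 75 mm.
Transfer each piece to the centroidal x-axis using Ī + A·d² with d = y − 75:
  web: d = 0 mm → contributes +2 812 500 mm⁴
  top flange (beyond web): d = 66 mm → contributes +4 339 170 mm⁴
  bottom flange (beyond web): d = -66 mm → contributes +4 339 170 mm⁴
Total I = 11 490 840 mm⁴.
For the y-axis: x̄ = 23.491 mm.
Repeating about the centroidal y-axis gives I_y = 1 413 080 mm⁴.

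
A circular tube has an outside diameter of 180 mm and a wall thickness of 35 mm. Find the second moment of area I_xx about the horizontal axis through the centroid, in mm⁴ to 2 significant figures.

I_xx ≈ 4.4 × 10⁷ mm⁴

Break the section into simple shapes (no overlaps), measuring from the bottom-left corner of the bounding box.
Outer circle: ⌀180, A = 25 447 mm², y = 90 mm, Ī = 51 529 974 mm⁴.
Bore (subtracted): ⌀110, A = 9 503 mm², y = 90 mm, Ī = 7 186 884 mm⁴.
By symmetry the centroid is at mid-height, ȳ = 90 mm.
All pieces are centred on the horizontal axis through the centroid, so I = ΣĪ (holes subtracted) = 44 343 089 mm⁴.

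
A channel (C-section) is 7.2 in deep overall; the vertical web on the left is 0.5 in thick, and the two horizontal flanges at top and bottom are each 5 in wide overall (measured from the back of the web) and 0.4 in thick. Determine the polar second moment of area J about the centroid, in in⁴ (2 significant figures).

Split into non-overlapping primitives; take the origin at the lower-left of the bounding box.
Web: 0.5 × 7.2, A = 3.6 in², y = 3.6 in, Ī = 15.55 in⁴.
Top flange (beyond web): 4.5 × 0.4, A = 1.8 in², y = 7 in, Ī = 0.024 in⁴.
Bottom flange (beyond web): 4.5 × 0.4, A = 1.8 in², y = 0.2 in, Ī = 0.024 in⁴.
By symmetry the centroid is at mid-height, ȳ = 3.6 in.
Transfer each piece to the centroidal x-axis using Ī + A·d² with d = y − 3.6:
  web: d = 0 in → contributes +15.55 in⁴
  top flange (beyond web): d = 3.4 in → contributes +20.83 in⁴
  bottom flange (beyond web): d = -3.4 in → contributes +20.83 in⁴
Total I = 57.22 in⁴.
For the y-axis: x̄ = 1.5 in.
Repeating about the centroidal y-axis gives I_y = 17.4 in⁴.
Polar second moment: J = I_x + I_y = 74.62 in⁴.

J ≈ 75 in⁴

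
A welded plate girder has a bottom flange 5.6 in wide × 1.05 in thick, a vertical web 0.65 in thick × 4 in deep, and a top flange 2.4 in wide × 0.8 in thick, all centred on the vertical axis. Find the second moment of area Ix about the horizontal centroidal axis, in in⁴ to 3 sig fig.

Ix ≈ 42.6 in⁴

Break the section into simple shapes (no overlaps), measuring from the bottom-left corner of the bounding box.
Bottom plate: 5.6 × 1.05, A = 5.88 in², y = 0.525 in, Ī = 0.54023 in⁴.
Web plate: 0.65 × 4, A = 2.6 in², y = 3.05 in, Ī = 3.4667 in⁴.
Top plate: 2.4 × 0.8, A = 1.92 in², y = 5.45 in, Ī = 0.1024 in⁴.
Centroid: ȳ = ΣA·y / ΣA = 2.0655 in.
Transfer each piece to the horizontal centroidal axis using Ī + A·d² with d = y − 2.0655:
  bottom plate: d = -1.5405 in → contributes +14.494 in⁴
  web plate: d = 0.98452 in → contributes +5.9868 in⁴
  top plate: d = 3.3845 in → contributes +22.096 in⁴
Total I = 42.577 in⁴.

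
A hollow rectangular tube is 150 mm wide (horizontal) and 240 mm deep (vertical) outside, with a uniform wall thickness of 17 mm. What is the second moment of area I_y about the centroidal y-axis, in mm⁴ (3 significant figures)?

Decompose the section into non-overlapping parts with the origin at the bottom-left of its bounding rectangle.
Outer rectangle: 150 × 240, A = 36 000 mm², x = 75 mm, Ī = 67 500 000 mm⁴.
Inner void (subtracted): 116 × 206, A = 23 896 mm², x = 75 mm, Ī = 26 795 381 mm⁴.
By symmetry the centroid is at mid-width, x̄ = 75 mm.
All pieces are centred on the centroidal y-axis, so I = ΣĪ (holes subtracted) = 40 704 619 mm⁴.

I_y ≈ 4.07 × 10⁷ mm⁴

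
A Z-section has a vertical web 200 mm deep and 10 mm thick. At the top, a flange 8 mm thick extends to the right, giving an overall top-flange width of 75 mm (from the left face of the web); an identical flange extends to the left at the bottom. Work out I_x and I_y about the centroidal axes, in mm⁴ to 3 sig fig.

I_x ≈ 1.63 × 10⁷ mm⁴, I_y ≈ 1.85 × 10⁶ mm⁴

Split into non-overlapping primitives; take the origin at the lower-left of the bounding box.
Web: 10 × 200, A = 2 000 mm², y = 100 mm, Ī = 6 666 667 mm⁴.
Top flange (beyond web): 65 × 8, A = 520 mm², y = 196 mm, Ī = 2773.3 mm⁴.
Bottom flange (beyond web): 65 × 8, A = 520 mm², y = 4 mm, Ī = 2773.3 mm⁴.
Centroid: ȳ = ΣA·y / ΣA = 100 mm.
Transfer each piece to the centroidal x-axis using Ī + A·d² with d = y − 100:
  web: d = 0 mm → contributes +6 666 667 mm⁴
  top flange (beyond web): d = 96 mm → contributes +4 795 093 mm⁴
  bottom flange (beyond web): d = -96 mm → contributes +4 795 093 mm⁴
Total I = 16 256 853 mm⁴.
For the y-axis: x̄ = 70 mm.
Repeating about the centroidal y-axis gives I_y = 1 845 333 mm⁴.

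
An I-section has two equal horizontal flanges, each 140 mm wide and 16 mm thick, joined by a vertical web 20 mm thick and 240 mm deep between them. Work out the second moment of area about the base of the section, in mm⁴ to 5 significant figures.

I_base ≈ 2.6818 × 10⁸ mm⁴

Decompose the section into non-overlapping parts with the origin at the bottom-left of its bounding rectangle.
Bottom flange: 140 × 16, A = 2 240 mm², y = 8 mm, Ī = 47786.67 mm⁴.
Web: 20 × 240, A = 4 800 mm², y = 136 mm, Ī = 23 040 000 mm⁴.
Top flange: 140 × 16, A = 2 240 mm², y = 264 mm, Ī = 47786.67 mm⁴.
Transfer each piece to a horizontal axis along the bottom face using Ī + A·d² with d = y − 0:
  bottom flange: d = 8 mm → contributes +191146.7 mm⁴
  web: d = 136 mm → contributes +111 820 800 mm⁴
  top flange: d = 264 mm → contributes +156 166 827 mm⁴
Total I = 268 178 773 mm⁴.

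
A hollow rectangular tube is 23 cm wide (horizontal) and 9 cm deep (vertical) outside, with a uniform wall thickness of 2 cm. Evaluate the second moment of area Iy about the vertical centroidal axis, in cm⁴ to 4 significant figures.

Iy ≈ 6267 cm⁴

Split into non-overlapping primitives; take the origin at the lower-left of the bounding box.
Outer rectangle: 23 × 9, A = 207 cm², x = 11.5 cm, Ī = 9125.25 cm⁴.
Inner void (subtracted): 19 × 5, A = 95 cm², x = 11.5 cm, Ī = 2857.92 cm⁴.
By symmetry the centroid is at mid-width, x̄ = 11.5 cm.
All pieces are centred on the vertical centroidal axis, so I = ΣĪ (holes subtracted) = 6267.33 cm⁴.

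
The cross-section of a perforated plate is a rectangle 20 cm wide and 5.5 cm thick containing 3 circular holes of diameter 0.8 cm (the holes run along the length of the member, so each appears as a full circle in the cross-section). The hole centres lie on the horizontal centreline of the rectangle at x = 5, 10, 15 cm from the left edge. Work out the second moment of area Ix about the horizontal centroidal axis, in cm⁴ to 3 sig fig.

Split into non-overlapping primitives; take the origin at the lower-left of the bounding box.
Plate: 20 × 5.5, A = 110 cm², y = 2.75 cm, Ī = 277.29 cm⁴.
Hole 1 (subtracted): ⌀0.8, A = 0.50265 cm², y = 2.75 cm, Ī = 0.020106 cm⁴.
Hole 2 (subtracted): ⌀0.8, A = 0.50265 cm², y = 2.75 cm, Ī = 0.020106 cm⁴.
Hole 3 (subtracted): ⌀0.8, A = 0.50265 cm², y = 2.75 cm, Ī = 0.020106 cm⁴.
By symmetry the centroid is at mid-height, ȳ = 2.75 cm.
All pieces are centred on the horizontal centroidal axis, so I = ΣĪ (holes subtracted) = 277.23 cm⁴.

Ix ≈ 277 cm⁴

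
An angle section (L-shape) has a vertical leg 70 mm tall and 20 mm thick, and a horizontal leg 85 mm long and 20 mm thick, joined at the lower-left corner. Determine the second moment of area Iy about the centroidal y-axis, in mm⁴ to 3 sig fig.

Iy ≈ 1.72 × 10⁶ mm⁴

Decompose the section into non-overlapping parts with the origin at the bottom-left of its bounding rectangle.
Vertical leg: 20 × 70, A = 1 400 mm², x = 10 mm, Ī = 46 667 mm⁴.
Horizontal leg (remainder): 65 × 20, A = 1 300 mm², x = 52.5 mm, Ī = 457 708 mm⁴.
Centroid: x̄ = ΣA·x / ΣA = 30.463 mm.
Transfer each piece to the centroidal y-axis using Ī + A·d² with d = x − 30.463:
  vertical leg: d = -20.463 mm → contributes +632 893 mm⁴
  horizontal leg (remainder): d = 22.037 mm → contributes +1 089 029 mm⁴
Total I = 1 721 921 mm⁴.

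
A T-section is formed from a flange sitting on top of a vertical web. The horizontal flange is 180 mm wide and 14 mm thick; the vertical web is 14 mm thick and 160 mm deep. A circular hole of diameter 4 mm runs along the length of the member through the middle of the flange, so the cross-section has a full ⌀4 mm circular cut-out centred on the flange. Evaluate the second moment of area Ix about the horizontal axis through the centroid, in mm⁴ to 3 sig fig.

Break the section into simple shapes (no overlaps), measuring from the bottom-left corner of the bounding box.
Flange: 180 × 14, A = 2 520 mm², y = 167 mm, Ī = 41 160 mm⁴.
Web: 14 × 160, A = 2 240 mm², y = 80 mm, Ī = 4 778 667 mm⁴.
Hole (subtracted): ⌀4, A = 12.566 mm², y = 167 mm, Ī = 12.566 mm⁴.
Centroid: ȳ = ΣA·y / ΣA = 125.95 mm.
Transfer each piece to the horizontal axis through the centroid using Ī + A·d² with d = y − 125.95:
  flange: d = 41.05 mm → contributes +4 287 525 mm⁴
  web: d = -45.95 mm → contributes +9 508 302 mm⁴
  hole: d = 41.05 mm → contributes −21 188 mm⁴
Total I = 13 774 638 mm⁴.

Ix ≈ 1.38 × 10⁷ mm⁴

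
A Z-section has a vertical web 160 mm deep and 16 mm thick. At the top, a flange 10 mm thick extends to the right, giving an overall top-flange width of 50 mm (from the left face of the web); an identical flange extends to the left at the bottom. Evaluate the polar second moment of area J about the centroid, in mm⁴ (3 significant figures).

Break the section into simple shapes (no overlaps), measuring from the bottom-left corner of the bounding box.
Web: 16 × 160, A = 2 560 mm², y = 80 mm, Ī = 5 461 333 mm⁴.
Top flange (beyond web): 34 × 10, A = 340 mm², y = 155 mm, Ī = 2833.3 mm⁴.
Bottom flange (beyond web): 34 × 10, A = 340 mm², y = 5 mm, Ī = 2833.3 mm⁴.
Centroid: ȳ = ΣA·y / ΣA = 80 mm.
Transfer each piece to the centroidal x-axis using Ī + A·d² with d = y − 80:
  web: d = 0 mm → contributes +5 461 333 mm⁴
  top flange (beyond web): d = 75 mm → contributes +1 915 333 mm⁴
  bottom flange (beyond web): d = -75 mm → contributes +1 915 333 mm⁴
Total I = 9 292 000 mm⁴.
For the y-axis: x̄ = 42 mm.
Repeating about the centroidal y-axis gives I_y = 545 120 mm⁴.
Polar second moment: J = I_x + I_y = 9 837 120 mm⁴.

J ≈ 9.84 × 10⁶ mm⁴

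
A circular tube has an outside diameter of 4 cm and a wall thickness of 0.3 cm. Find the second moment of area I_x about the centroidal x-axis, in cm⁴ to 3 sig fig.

I_x ≈ 6.01 cm⁴

Decompose the section into non-overlapping parts with the origin at the bottom-left of its bounding rectangle.
Outer circle: ⌀4, A = 12.566 cm², y = 2 cm, Ī = 12.566 cm⁴.
Bore (subtracted): ⌀3.4, A = 9.0792 cm², y = 2 cm, Ī = 6.5597 cm⁴.
By symmetry the centroid is at mid-height, ȳ = 2 cm.
All pieces are centred on the centroidal x-axis, so I = ΣĪ (holes subtracted) = 6.0066 cm⁴.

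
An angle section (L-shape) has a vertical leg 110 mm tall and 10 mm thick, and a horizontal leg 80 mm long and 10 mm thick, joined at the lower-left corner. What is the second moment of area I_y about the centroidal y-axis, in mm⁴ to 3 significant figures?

I_y ≈ 9.79 × 10⁵ mm⁴

Split into non-overlapping primitives; take the origin at the lower-left of the bounding box.
Vertical leg: 10 × 110, A = 1 100 mm², x = 5 mm, Ī = 9166.7 mm⁴.
Horizontal leg (remainder): 70 × 10, A = 700 mm², x = 45 mm, Ī = 285 833 mm⁴.
Centroid: x̄ = ΣA·x / ΣA = 20.556 mm.
Transfer each piece to the centroidal y-axis using Ī + A·d² with d = x − 20.556:
  vertical leg: d = -15.556 mm → contributes +275 340 mm⁴
  horizontal leg (remainder): d = 24.444 mm → contributes +704 105 mm⁴
Total I = 979 444 mm⁴.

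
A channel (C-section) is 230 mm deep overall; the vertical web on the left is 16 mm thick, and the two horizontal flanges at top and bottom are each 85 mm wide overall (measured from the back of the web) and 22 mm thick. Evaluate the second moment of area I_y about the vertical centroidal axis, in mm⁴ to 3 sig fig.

I_y ≈ 4.29 × 10⁶ mm⁴

Split into non-overlapping primitives; take the origin at the lower-left of the bounding box.
Web: 16 × 230, A = 3 680 mm², x = 8 mm, Ī = 78 507 mm⁴.
Top flange (beyond web): 69 × 22, A = 1 518 mm², x = 50.5 mm, Ī = 602 267 mm⁴.
Bottom flange (beyond web): 69 × 22, A = 1 518 mm², x = 50.5 mm, Ī = 602 267 mm⁴.
Centroid: x̄ = ΣA·x / ΣA = 27.212 mm.
Transfer each piece to the vertical centroidal axis using Ī + A·d² with d = x − 27.212:
  web: d = -19.212 mm → contributes +1 436 845 mm⁴
  top flange (beyond web): d = 23.288 mm → contributes +1 425 502 mm⁴
  bottom flange (beyond web): d = 23.288 mm → contributes +1 425 502 mm⁴
Total I = 4 287 848 mm⁴.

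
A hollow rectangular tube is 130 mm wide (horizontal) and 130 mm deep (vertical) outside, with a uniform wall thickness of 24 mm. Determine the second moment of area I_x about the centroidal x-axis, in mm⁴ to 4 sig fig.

I_x ≈ 2.003 × 10⁷ mm⁴

Decompose the section into non-overlapping parts with the origin at the bottom-left of its bounding rectangle.
Outer rectangle: 130 × 130, A = 16 900 mm², y = 65 mm, Ī = 23 800 833 mm⁴.
Inner void (subtracted): 82 × 82, A = 6 724 mm², y = 65 mm, Ī = 3 767 681 mm⁴.
By symmetry the centroid is at mid-height, ȳ = 65 mm.
All pieces are centred on the centroidal x-axis, so I = ΣĪ (holes subtracted) = 20 033 152 mm⁴.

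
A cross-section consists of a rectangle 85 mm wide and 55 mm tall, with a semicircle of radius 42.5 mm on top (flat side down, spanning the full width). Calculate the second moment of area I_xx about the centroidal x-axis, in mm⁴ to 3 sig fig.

Break the section into simple shapes (no overlaps), measuring from the bottom-left corner of the bounding box.
Rectangular body: 85 × 55, A = 4 675 mm², y = 27.5 mm, Ī = 1 178 490 mm⁴.
Semicircular cap: semicircle r = 42.5, A = 2837.3 mm², y = 73.038 mm, Ī = 358 086 mm⁴.
Centroid: ȳ = ΣA·y / ΣA = 44.699 mm.
Transfer each piece to the centroidal x-axis using Ī + A·d² with d = y − 44.699:
  rectangular body: d = -17.199 mm → contributes +2 561 344 mm⁴
  semicircular cap: d = 28.339 mm → contributes +2 636 646 mm⁴
Total I = 5 197 990 mm⁴.

I_xx ≈ 5.20 × 10⁶ mm⁴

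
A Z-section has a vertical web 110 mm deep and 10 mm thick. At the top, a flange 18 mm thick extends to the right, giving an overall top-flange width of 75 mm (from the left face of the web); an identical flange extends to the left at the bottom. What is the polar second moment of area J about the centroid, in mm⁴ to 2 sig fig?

J ≈ 1.0 × 10⁷ mm⁴

Split into non-overlapping primitives; take the origin at the lower-left of the bounding box.
Web: 10 × 110, A = 1 100 mm², y = 55 mm, Ī = 1 109 167 mm⁴.
Top flange (beyond web): 65 × 18, A = 1 170 mm², y = 101 mm, Ī = 31 590 mm⁴.
Bottom flange (beyond web): 65 × 18, A = 1 170 mm², y = 9 mm, Ī = 31 590 mm⁴.
Centroid: ȳ = ΣA·y / ΣA = 55 mm.
Transfer each piece to the centroidal x-axis using Ī + A·d² with d = y − 55:
  web: d = 0 mm → contributes +1 109 167 mm⁴
  top flange (beyond web): d = 46 mm → contributes +2 507 310 mm⁴
  bottom flange (beyond web): d = -46 mm → contributes +2 507 310 mm⁴
Total I = 6 123 787 mm⁴.
For the y-axis: x̄ = 70 mm.
Repeating about the centroidal y-axis gives I_y = 4 123 667 mm⁴.
Polar second moment: J = I_x + I_y = 10 247 453 mm⁴.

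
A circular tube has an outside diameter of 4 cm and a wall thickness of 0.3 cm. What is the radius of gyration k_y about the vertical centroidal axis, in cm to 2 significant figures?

k_y ≈ 1.3 cm

Split into non-overlapping primitives; take the origin at the lower-left of the bounding box.
Outer circle: ⌀4, A = 12.57 cm², x = 2 cm, Ī = 12.57 cm⁴.
Bore (subtracted): ⌀3.4, A = 9.079 cm², x = 2 cm, Ī = 6.56 cm⁴.
By symmetry the centroid is at mid-width, x̄ = 2 cm.
All pieces are centred on the vertical centroidal axis, so I = ΣĪ (holes subtracted) = 6.007 cm⁴.
Radius of gyration: k = √(I/A) = √(6.007 / 3.487) = 1.312 cm.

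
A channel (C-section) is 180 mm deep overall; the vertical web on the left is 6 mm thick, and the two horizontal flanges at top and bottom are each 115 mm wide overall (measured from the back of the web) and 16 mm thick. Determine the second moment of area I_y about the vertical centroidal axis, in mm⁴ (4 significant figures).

I_y ≈ 6.183 × 10⁶ mm⁴

Decompose the section into non-overlapping parts with the origin at the bottom-left of its bounding rectangle.
Web: 6 × 180, A = 1 080 mm², x = 3 mm, Ī = 3 240 mm⁴.
Top flange (beyond web): 109 × 16, A = 1 744 mm², x = 60.5 mm, Ī = 1 726 705 mm⁴.
Bottom flange (beyond web): 109 × 16, A = 1 744 mm², x = 60.5 mm, Ī = 1 726 705 mm⁴.
Centroid: x̄ = ΣA·x / ΣA = 46.9054 mm.
Transfer each piece to the vertical centroidal axis using Ī + A·d² with d = x − 46.9054:
  web: d = -43.9054 mm → contributes +2 085 142 mm⁴
  top flange (beyond web): d = 13.5946 mm → contributes +2 049 018 mm⁴
  bottom flange (beyond web): d = 13.5946 mm → contributes +2 049 018 mm⁴
Total I = 6 183 178 mm⁴.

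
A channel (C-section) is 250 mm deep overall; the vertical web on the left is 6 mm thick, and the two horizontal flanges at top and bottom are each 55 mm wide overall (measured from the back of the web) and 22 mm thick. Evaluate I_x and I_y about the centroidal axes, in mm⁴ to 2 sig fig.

Decompose the section into non-overlapping parts with the origin at the bottom-left of its bounding rectangle.
Web: 6 × 250, A = 1 500 mm², y = 125 mm, Ī = 7 812 500 mm⁴.
Top flange (beyond web): 49 × 22, A = 1 078 mm², y = 239 mm, Ī = 43 479 mm⁴.
Bottom flange (beyond web): 49 × 22, A = 1 078 mm², y = 11 mm, Ī = 43 479 mm⁴.
By symmetry the centroid is at mid-height, ȳ = 125 mm.
Transfer each piece to the centroidal x-axis using Ī + A·d² with d = y − 125:
  web: d = 0 mm → contributes +7 812 500 mm⁴
  top flange (beyond web): d = 114 mm → contributes +14 053 167 mm⁴
  bottom flange (beyond web): d = -114 mm → contributes +14 053 167 mm⁴
Total I = 35 918 835 mm⁴.
For the y-axis: x̄ = 19.22 mm.
Repeating about the centroidal y-axis gives I_y = 1 104 838 mm⁴.

I_x ≈ 3.6 × 10⁷ mm⁴, I_y ≈ 1.1 × 10⁶ mm⁴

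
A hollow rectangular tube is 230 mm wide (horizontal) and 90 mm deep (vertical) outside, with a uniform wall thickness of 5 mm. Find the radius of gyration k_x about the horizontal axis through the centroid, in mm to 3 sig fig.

k_x ≈ 38.5 mm

Split into non-overlapping primitives; take the origin at the lower-left of the bounding box.
Outer rectangle: 230 × 90, A = 20 700 mm², y = 45 mm, Ī = 13 972 500 mm⁴.
Inner void (subtracted): 220 × 80, A = 17 600 mm², y = 45 mm, Ī = 9 386 667 mm⁴.
By symmetry the centroid is at mid-height, ȳ = 45 mm.
All pieces are centred on the horizontal axis through the centroid, so I = ΣĪ (holes subtracted) = 4 585 833 mm⁴.
Radius of gyration: k = √(I/A) = √(4 585 833 / 3 100) = 38.462 mm.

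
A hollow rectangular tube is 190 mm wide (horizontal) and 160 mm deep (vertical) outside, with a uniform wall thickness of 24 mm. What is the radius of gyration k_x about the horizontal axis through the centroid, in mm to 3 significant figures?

k_x ≈ 57.7 mm

Break the section into simple shapes (no overlaps), measuring from the bottom-left corner of the bounding box.
Outer rectangle: 190 × 160, A = 30 400 mm², y = 80 mm, Ī = 64 853 333 mm⁴.
Inner void (subtracted): 142 × 112, A = 15 904 mm², y = 80 mm, Ī = 16 624 981 mm⁴.
By symmetry the centroid is at mid-height, ȳ = 80 mm.
All pieces are centred on the horizontal axis through the centroid, so I = ΣĪ (holes subtracted) = 48 228 352 mm⁴.
Radius of gyration: k = √(I/A) = √(48 228 352 / 14 496) = 57.68 mm.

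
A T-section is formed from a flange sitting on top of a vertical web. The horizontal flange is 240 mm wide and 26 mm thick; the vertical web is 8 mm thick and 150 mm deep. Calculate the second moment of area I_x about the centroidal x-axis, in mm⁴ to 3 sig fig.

I_x ≈ 1.04 × 10⁷ mm⁴

Decompose the section into non-overlapping parts with the origin at the bottom-left of its bounding rectangle.
Flange: 240 × 26, A = 6 240 mm², y = 163 mm, Ī = 351 520 mm⁴.
Web: 8 × 150, A = 1 200 mm², y = 75 mm, Ī = 2 250 000 mm⁴.
Centroid: ȳ = ΣA·y / ΣA = 148.81 mm.
Transfer each piece to the centroidal x-axis using Ī + A·d² with d = y − 148.81:
  flange: d = 14.194 mm → contributes +1 608 611 mm⁴
  web: d = -73.806 mm → contributes +8 786 871 mm⁴
Total I = 10 395 481 mm⁴.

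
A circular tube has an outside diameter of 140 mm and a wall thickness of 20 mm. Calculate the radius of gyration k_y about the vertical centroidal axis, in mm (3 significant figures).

Decompose the section into non-overlapping parts with the origin at the bottom-left of its bounding rectangle.
Outer circle: ⌀140, A = 15 394 mm², x = 70 mm, Ī = 18 857 410 mm⁴.
Bore (subtracted): ⌀100, A = 7 854 mm², x = 70 mm, Ī = 4 908 739 mm⁴.
By symmetry the centroid is at mid-width, x̄ = 70 mm.
All pieces are centred on the vertical centroidal axis, so I = ΣĪ (holes subtracted) = 13 948 671 mm⁴.
Radius of gyration: k = √(I/A) = √(13 948 671 / 7539.8) = 43.012 mm.

k_y ≈ 43.0 mm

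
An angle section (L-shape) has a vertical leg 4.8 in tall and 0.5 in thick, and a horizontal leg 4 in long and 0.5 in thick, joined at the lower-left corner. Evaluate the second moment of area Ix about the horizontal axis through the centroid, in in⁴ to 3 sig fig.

Ix ≈ 9.32 in⁴

Split into non-overlapping primitives; take the origin at the lower-left of the bounding box.
Vertical leg: 0.5 × 4.8, A = 2.4 in², y = 2.4 in, Ī = 4.608 in⁴.
Horizontal leg (remainder): 3.5 × 0.5, A = 1.75 in², y = 0.25 in, Ī = 0.036458 in⁴.
Centroid: ȳ = ΣA·y / ΣA = 1.4934 in.
Transfer each piece to the horizontal axis through the centroid using Ī + A·d² with d = y − 1.4934:
  vertical leg: d = 0.90663 in → contributes +6.5807 in⁴
  horizontal leg (remainder): d = -1.2434 in → contributes +2.7419 in⁴
Total I = 9.3227 in⁴.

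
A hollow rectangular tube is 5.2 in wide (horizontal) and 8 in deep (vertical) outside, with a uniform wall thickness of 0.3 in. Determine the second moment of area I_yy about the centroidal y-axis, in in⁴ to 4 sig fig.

Split into non-overlapping primitives; take the origin at the lower-left of the bounding box.
Outer rectangle: 5.2 × 8, A = 41.6 in², x = 2.6 in, Ī = 93.7387 in⁴.
Inner void (subtracted): 4.6 × 7.4, A = 34.04 in², x = 2.6 in, Ī = 60.0239 in⁴.
By symmetry the centroid is at mid-width, x̄ = 2.6 in.
All pieces are centred on the centroidal y-axis, so I = ΣĪ (holes subtracted) = 33.7148 in⁴.

I_yy ≈ 33.71 in⁴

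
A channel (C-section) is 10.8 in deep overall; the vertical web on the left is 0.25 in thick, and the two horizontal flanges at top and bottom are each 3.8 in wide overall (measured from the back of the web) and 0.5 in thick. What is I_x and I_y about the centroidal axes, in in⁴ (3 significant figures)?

Treat the section as a set of non-overlapping primitives; coordinates are from the bounding-box lower-left.
Web: 0.25 × 10.8, A = 2.7 in², y = 5.4 in, Ī = 26.244 in⁴.
Top flange (beyond web): 3.55 × 0.5, A = 1.775 in², y = 10.55 in, Ī = 0.036979 in⁴.
Bottom flange (beyond web): 3.55 × 0.5, A = 1.775 in², y = 0.25 in, Ī = 0.036979 in⁴.
By symmetry the centroid is at mid-height, ȳ = 5.4 in.
Transfer each piece to the centroidal x-axis using Ī + A·d² with d = y − 5.4:
  web: d = 0 in → contributes +26.244 in⁴
  top flange (beyond web): d = 5.15 in → contributes +47.114 in⁴
  bottom flange (beyond web): d = -5.15 in → contributes +47.114 in⁴
Total I = 120.47 in⁴.
For the y-axis: x̄ = 1.2042 in.
Repeating about the centroidal y-axis gives I_y = 9.2786 in⁴.

I_x ≈ 120 in⁴, I_y ≈ 9.28 in⁴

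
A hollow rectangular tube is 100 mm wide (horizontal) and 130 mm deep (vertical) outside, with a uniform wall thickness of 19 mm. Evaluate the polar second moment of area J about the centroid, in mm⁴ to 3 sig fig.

Treat the section as a set of non-overlapping primitives; coordinates are from the bounding-box lower-left.
Outer rectangle: 100 × 130, A = 13 000 mm², y = 65 mm, Ī = 18 308 333 mm⁴.
Inner void (subtracted): 62 × 92, A = 5 704 mm², y = 65 mm, Ī = 4 023 221 mm⁴.
By symmetry the centroid is at mid-height, ȳ = 65 mm.
All pieces are centred on the centroidal x-axis, so I = ΣĪ (holes subtracted) = 14 285 112 mm⁴.
Repeating about the centroidal y-axis gives I_y = 9 006 152 mm⁴.
Polar second moment: J = I_x + I_y = 23 291 264 mm⁴.

J ≈ 2.33 × 10⁷ mm⁴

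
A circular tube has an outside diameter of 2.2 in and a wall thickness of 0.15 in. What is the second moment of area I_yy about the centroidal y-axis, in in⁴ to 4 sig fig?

Treat the section as a set of non-overlapping primitives; coordinates are from the bounding-box lower-left.
Outer circle: ⌀2.2, A = 3.80133 in², x = 1.1 in, Ī = 1.1499 in⁴.
Bore (subtracted): ⌀1.9, A = 2.83529 in², x = 1.1 in, Ī = 0.639712 in⁴.
By symmetry the centroid is at mid-width, x̄ = 1.1 in.
All pieces are centred on the centroidal y-axis, so I = ΣĪ (holes subtracted) = 0.51019 in⁴.

I_yy ≈ 0.5102 in⁴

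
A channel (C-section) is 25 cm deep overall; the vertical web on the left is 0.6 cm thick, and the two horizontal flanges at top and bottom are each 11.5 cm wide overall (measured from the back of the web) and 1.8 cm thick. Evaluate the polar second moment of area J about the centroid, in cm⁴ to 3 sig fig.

J ≈ 6820 cm⁴

Treat the section as a set of non-overlapping primitives; coordinates are from the bounding-box lower-left.
Web: 0.6 × 25, A = 15 cm², y = 12.5 cm, Ī = 781.25 cm⁴.
Top flange (beyond web): 10.9 × 1.8, A = 19.62 cm², y = 24.1 cm, Ī = 5.2974 cm⁴.
Bottom flange (beyond web): 10.9 × 1.8, A = 19.62 cm², y = 0.9 cm, Ī = 5.2974 cm⁴.
By symmetry the centroid is at mid-height, ȳ = 12.5 cm.
Transfer each piece to the centroidal x-axis using Ī + A·d² with d = y − 12.5:
  web: d = 0 cm → contributes +781.25 cm⁴
  top flange (beyond web): d = 11.6 cm → contributes +2645.4 cm⁴
  bottom flange (beyond web): d = -11.6 cm → contributes +2645.4 cm⁴
Total I = 6 072 cm⁴.
For the y-axis: x̄ = 4.4598 cm.
Repeating about the centroidal y-axis gives I_y = 747.75 cm⁴.
Polar second moment: J = I_x + I_y = 6819.7 cm⁴.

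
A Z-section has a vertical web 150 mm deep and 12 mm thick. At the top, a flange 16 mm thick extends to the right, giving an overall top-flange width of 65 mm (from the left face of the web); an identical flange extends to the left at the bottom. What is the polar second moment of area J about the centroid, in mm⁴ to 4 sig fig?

Break the section into simple shapes (no overlaps), measuring from the bottom-left corner of the bounding box.
Web: 12 × 150, A = 1 800 mm², y = 75 mm, Ī = 3 375 000 mm⁴.
Top flange (beyond web): 53 × 16, A = 848 mm², y = 142 mm, Ī = 18090.7 mm⁴.
Bottom flange (beyond web): 53 × 16, A = 848 mm², y = 8 mm, Ī = 18090.7 mm⁴.
Centroid: ȳ = ΣA·y / ΣA = 75 mm.
Transfer each piece to the centroidal x-axis using Ī + A·d² with d = y − 75:
  web: d = 0 mm → contributes +3 375 000 mm⁴
  top flange (beyond web): d = 67 mm → contributes +3 824 763 mm⁴
  bottom flange (beyond web): d = -67 mm → contributes +3 824 763 mm⁴
Total I = 11 024 525 mm⁴.
For the y-axis: x̄ = 59 mm.
Repeating about the centroidal y-axis gives I_y = 2 210 005 mm⁴.
Polar second moment: J = I_x + I_y = 13 234 531 mm⁴.

J ≈ 1.323 × 10⁷ mm⁴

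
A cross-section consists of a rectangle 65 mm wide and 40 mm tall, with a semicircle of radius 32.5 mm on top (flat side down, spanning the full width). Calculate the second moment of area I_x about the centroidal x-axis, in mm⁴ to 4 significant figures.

I_x ≈ 1.626 × 10⁶ mm⁴

Break the section into simple shapes (no overlaps), measuring from the bottom-left corner of the bounding box.
Rectangular body: 65 × 40, A = 2 600 mm², y = 20 mm, Ī = 346 667 mm⁴.
Semicircular cap: semicircle r = 32.5, A = 1659.15 mm², y = 53.7934 mm, Ī = 122 452 mm⁴.
Centroid: ȳ = ΣA·y / ΣA = 33.1642 mm.
Transfer each piece to the centroidal x-axis using Ī + A·d² with d = y − 33.1642:
  rectangular body: d = -13.1642 mm → contributes +797 239 mm⁴
  semicircular cap: d = 20.6292 mm → contributes +828 527 mm⁴
Total I = 1 625 766 mm⁴.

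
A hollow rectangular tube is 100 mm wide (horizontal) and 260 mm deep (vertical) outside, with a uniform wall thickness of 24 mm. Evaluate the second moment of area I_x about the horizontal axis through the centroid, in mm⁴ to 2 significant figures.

I_x ≈ 1.1 × 10⁸ mm⁴

Split into non-overlapping primitives; take the origin at the lower-left of the bounding box.
Outer rectangle: 100 × 260, A = 26 000 mm², y = 130 mm, Ī = 146 466 667 mm⁴.
Inner void (subtracted): 52 × 212, A = 11 024 mm², y = 130 mm, Ī = 41 288 555 mm⁴.
By symmetry the centroid is at mid-height, ȳ = 130 mm.
All pieces are centred on the horizontal axis through the centroid, so I = ΣĪ (holes subtracted) = 105 178 112 mm⁴.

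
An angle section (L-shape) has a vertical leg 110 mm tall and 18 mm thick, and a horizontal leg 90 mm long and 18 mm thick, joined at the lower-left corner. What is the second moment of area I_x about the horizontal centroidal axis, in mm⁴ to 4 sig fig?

Treat the section as a set of non-overlapping primitives; coordinates are from the bounding-box lower-left.
Vertical leg: 18 × 110, A = 1 980 mm², y = 55 mm, Ī = 1 996 500 mm⁴.
Horizontal leg (remainder): 72 × 18, A = 1 296 mm², y = 9 mm, Ī = 34 992 mm⁴.
Centroid: ȳ = ΣA·y / ΣA = 36.8022 mm.
Transfer each piece to the horizontal centroidal axis using Ī + A·d² with d = y − 36.8022:
  vertical leg: d = 18.1978 mm → contributes +2 652 197 mm⁴
  horizontal leg (remainder): d = -27.8022 mm → contributes +1 036 751 mm⁴
Total I = 3 688 948 mm⁴.

I_x ≈ 3.689 × 10⁶ mm⁴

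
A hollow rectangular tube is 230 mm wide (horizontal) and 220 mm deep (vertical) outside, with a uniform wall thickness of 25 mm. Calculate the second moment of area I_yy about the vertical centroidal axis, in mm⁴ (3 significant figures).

I_yy ≈ 1.40 × 10⁸ mm⁴

Decompose the section into non-overlapping parts with the origin at the bottom-left of its bounding rectangle.
Outer rectangle: 230 × 220, A = 50 600 mm², x = 115 mm, Ī = 223 061 667 mm⁴.
Inner void (subtracted): 180 × 170, A = 30 600 mm², x = 115 mm, Ī = 82 620 000 mm⁴.
By symmetry the centroid is at mid-width, x̄ = 115 mm.
All pieces are centred on the vertical centroidal axis, so I = ΣĪ (holes subtracted) = 140 441 667 mm⁴.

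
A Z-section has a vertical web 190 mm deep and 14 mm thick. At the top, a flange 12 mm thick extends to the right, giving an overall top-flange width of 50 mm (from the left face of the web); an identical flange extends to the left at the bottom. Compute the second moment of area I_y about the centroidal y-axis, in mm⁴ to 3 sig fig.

I_y ≈ 6.77 × 10⁵ mm⁴

Decompose the section into non-overlapping parts with the origin at the bottom-left of its bounding rectangle.
Web: 14 × 190, A = 2 660 mm², x = 43 mm, Ī = 43 447 mm⁴.
Top flange (beyond web): 36 × 12, A = 432 mm², x = 68 mm, Ī = 46 656 mm⁴.
Bottom flange (beyond web): 36 × 12, A = 432 mm², x = 18 mm, Ī = 46 656 mm⁴.
Centroid: x̄ = ΣA·x / ΣA = 43 mm.
Transfer each piece to the centroidal y-axis using Ī + A·d² with d = x − 43:
  web: d = 0 mm → contributes +43 447 mm⁴
  top flange (beyond web): d = 25 mm → contributes +316 656 mm⁴
  bottom flange (beyond web): d = -25 mm → contributes +316 656 mm⁴
Total I = 676 759 mm⁴.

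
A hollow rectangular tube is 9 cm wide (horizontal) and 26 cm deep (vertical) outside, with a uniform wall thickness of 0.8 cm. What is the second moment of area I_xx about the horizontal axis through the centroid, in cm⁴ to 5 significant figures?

I_xx ≈ 4223.8 cm⁴

Decompose the section into non-overlapping parts with the origin at the bottom-left of its bounding rectangle.
Outer rectangle: 9 × 26, A = 234 cm², y = 13 cm, Ī = 13 182 cm⁴.
Inner void (subtracted): 7.4 × 24.4, A = 180.56 cm², y = 13 cm, Ī = 8958.183 cm⁴.
By symmetry the centroid is at mid-height, ȳ = 13 cm.
All pieces are centred on the horizontal axis through the centroid, so I = ΣĪ (holes subtracted) = 4223.817 cm⁴.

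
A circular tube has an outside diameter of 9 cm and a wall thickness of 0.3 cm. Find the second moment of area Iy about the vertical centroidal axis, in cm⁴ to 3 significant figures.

Iy ≈ 77.7 cm⁴

Split into non-overlapping primitives; take the origin at the lower-left of the bounding box.
Outer circle: ⌀9, A = 63.617 cm², x = 4.5 cm, Ī = 322.06 cm⁴.
Bore (subtracted): ⌀8.4, A = 55.418 cm², x = 4.5 cm, Ī = 244.39 cm⁴.
By symmetry the centroid is at mid-width, x̄ = 4.5 cm.
All pieces are centred on the vertical centroidal axis, so I = ΣĪ (holes subtracted) = 77.67 cm⁴.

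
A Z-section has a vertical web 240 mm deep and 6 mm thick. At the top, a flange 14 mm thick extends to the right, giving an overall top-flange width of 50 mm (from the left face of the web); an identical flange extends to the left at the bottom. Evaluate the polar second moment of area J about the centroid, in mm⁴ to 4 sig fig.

Split into non-overlapping primitives; take the origin at the lower-left of the bounding box.
Web: 6 × 240, A = 1 440 mm², y = 120 mm, Ī = 6 912 000 mm⁴.
Top flange (beyond web): 44 × 14, A = 616 mm², y = 233 mm, Ī = 10061.3 mm⁴.
Bottom flange (beyond web): 44 × 14, A = 616 mm², y = 7 mm, Ī = 10061.3 mm⁴.
Centroid: ȳ = ΣA·y / ΣA = 120 mm.
Transfer each piece to the centroidal x-axis using Ī + A·d² with d = y − 120:
  web: d = 0 mm → contributes +6 912 000 mm⁴
  top flange (beyond web): d = 113 mm → contributes +7 875 765 mm⁴
  bottom flange (beyond web): d = -113 mm → contributes +7 875 765 mm⁴
Total I = 22 663 531 mm⁴.
For the y-axis: x̄ = 47 mm.
Repeating about the centroidal y-axis gives I_y = 973 083 mm⁴.
Polar second moment: J = I_x + I_y = 23 636 613 mm⁴.

J ≈ 2.364 × 10⁷ mm⁴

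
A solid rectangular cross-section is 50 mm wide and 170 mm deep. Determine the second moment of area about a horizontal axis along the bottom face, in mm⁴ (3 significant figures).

I_base ≈ 8.19 × 10⁷ mm⁴

The section: 50 × 170, A = 8 500 mm², y = 85 mm, Ī = 20 470 833 mm⁴.
Transfer it to a horizontal axis along the bottom face using Ī + A·d² with d = y − 0:
  the section: d = 85 mm → contributes +81 883 333 mm⁴
Total I = 81 883 333 mm⁴.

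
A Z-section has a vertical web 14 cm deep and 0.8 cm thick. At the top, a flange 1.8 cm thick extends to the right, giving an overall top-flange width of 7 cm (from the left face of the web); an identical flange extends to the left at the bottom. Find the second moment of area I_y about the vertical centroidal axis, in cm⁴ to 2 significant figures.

I_y ≈ 350 cm⁴

Break the section into simple shapes (no overlaps), measuring from the bottom-left corner of the bounding box.
Web: 0.8 × 14, A = 11.2 cm², x = 6.6 cm, Ī = 0.5973 cm⁴.
Top flange (beyond web): 6.2 × 1.8, A = 11.16 cm², x = 10.1 cm, Ī = 35.75 cm⁴.
Bottom flange (beyond web): 6.2 × 1.8, A = 11.16 cm², x = 3.1 cm, Ī = 35.75 cm⁴.
Centroid: x̄ = ΣA·x / ΣA = 6.6 cm.
Transfer each piece to the vertical centroidal axis using Ī + A·d² with d = x − 6.6:
  web: d = 0 cm → contributes +0.5973 cm⁴
  top flange (beyond web): d = 3.5 cm → contributes +172.5 cm⁴
  bottom flange (beyond web): d = -3.5 cm → contributes +172.5 cm⁴
Total I = 345.5 cm⁴.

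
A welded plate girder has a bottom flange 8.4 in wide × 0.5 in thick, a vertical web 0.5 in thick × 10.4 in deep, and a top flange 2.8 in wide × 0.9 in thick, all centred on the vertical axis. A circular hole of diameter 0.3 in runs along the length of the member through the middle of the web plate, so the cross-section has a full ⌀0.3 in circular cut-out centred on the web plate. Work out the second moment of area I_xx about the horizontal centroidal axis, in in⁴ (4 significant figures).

Split into non-overlapping primitives; take the origin at the lower-left of the bounding box.
Bottom plate: 8.4 × 0.5, A = 4.2 in², y = 0.25 in, Ī = 0.0875 in⁴.
Web plate: 0.5 × 10.4, A = 5.2 in², y = 5.7 in, Ī = 46.8693 in⁴.
Top plate: 2.8 × 0.9, A = 2.52 in², y = 11.35 in, Ī = 0.1701 in⁴.
Hole (subtracted): ⌀0.3, A = 0.0706858 in², y = 5.7 in, Ī = 0.000397608 in⁴.
Centroid: ȳ = ΣA·y / ΣA = 4.96983 in.
Transfer each piece to the horizontal centroidal axis using Ī + A·d² with d = y − 4.96983:
  bottom plate: d = -4.71983 in → contributes +93.6501 in⁴
  web plate: d = 0.730169 in → contributes +49.6417 in⁴
  top plate: d = 6.38017 in → contributes +102.751 in⁴
  hole: d = 0.730169 in → contributes −0.0380835 in⁴
Total I = 246.004 in⁴.

I_xx ≈ 246.0 in⁴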